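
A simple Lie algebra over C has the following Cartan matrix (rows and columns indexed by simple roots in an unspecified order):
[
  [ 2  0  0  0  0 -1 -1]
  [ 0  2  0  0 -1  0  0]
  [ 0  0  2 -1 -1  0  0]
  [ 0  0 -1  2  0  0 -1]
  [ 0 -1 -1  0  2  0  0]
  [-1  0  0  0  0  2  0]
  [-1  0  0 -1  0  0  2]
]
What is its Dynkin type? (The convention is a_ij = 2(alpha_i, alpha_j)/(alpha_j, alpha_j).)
A7

The matrix has rank 7 with 2's on the diagonal. Reading the off-diagonal entries as Dynkin edges (a single edge where a_ij = a_ji = -1; a double or triple edge where a_ij * a_ji = 2 or 3), the diagram is a chain of 7 nodes with single edges (A_7). One simple-root ordering that puts it in standard form is (alpha_6, alpha_1, alpha_7, alpha_4, alpha_3, alpha_5, alpha_2). So the algebra is type A_7, i.e. sl(8).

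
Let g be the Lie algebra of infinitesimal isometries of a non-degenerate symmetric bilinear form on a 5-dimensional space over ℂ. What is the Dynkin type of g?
This is so(5) with 5 odd, which has dimension 5(5-1)/2 = 10 and rank (5-1)/2 = 2. In the classification of classical Lie algebras, the orthogonal algebra so(2n+1) in an odd number of variables has type B_n; here n = 2, so the Dynkin diagram is a chain of 2 nodes with a double edge at one end; the terminal node there is the unique short simple root (B_2). Hence the type is B_2.

B_2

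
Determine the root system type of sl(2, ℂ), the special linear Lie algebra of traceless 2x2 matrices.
This is sl(2), which has dimension 2^2 - 1 = 3 and rank 2 - 1 = 1 (a Cartan subalgebra is the diagonal traceless matrices). In the classification of classical Lie algebras, the special linear algebra sl(n+1) has type A_n; here n = 1, so the Dynkin diagram is a chain of 1 nodes with single edges (A_1). Hence the type is A_1.

A_1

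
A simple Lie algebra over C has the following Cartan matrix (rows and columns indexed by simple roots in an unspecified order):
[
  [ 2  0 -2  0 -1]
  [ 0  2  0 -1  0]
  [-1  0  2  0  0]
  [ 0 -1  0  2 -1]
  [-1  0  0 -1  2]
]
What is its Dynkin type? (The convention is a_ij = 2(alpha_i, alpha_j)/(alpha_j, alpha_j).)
The matrix has rank 5 with 2's on the diagonal. Reading the off-diagonal entries as Dynkin edges (a single edge where a_ij = a_ji = -1; a double or triple edge where a_ij * a_ji = 2 or 3), the diagram is a chain of 5 nodes with a double edge at one end; the terminal node there is the unique short simple root (B_5). One simple-root ordering that puts it in standard form is (alpha_2, alpha_4, alpha_5, alpha_1, alpha_3). So the algebra is type B_5, i.e. so(11).

B5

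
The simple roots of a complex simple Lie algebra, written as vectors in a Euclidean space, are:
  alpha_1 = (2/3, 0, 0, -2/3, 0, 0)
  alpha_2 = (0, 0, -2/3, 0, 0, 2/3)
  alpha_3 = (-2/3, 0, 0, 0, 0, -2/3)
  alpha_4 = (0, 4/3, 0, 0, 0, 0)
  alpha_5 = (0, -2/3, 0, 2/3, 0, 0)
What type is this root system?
Compute the Cartan integers a_ij = 2(alpha_i, alpha_j)/(alpha_j, alpha_j); the resulting 5x5 Cartan matrix is
[[2, 0, -1, 0, -1], [0, 2, -1, 0, 0], [-1, -1, 2, 0, 0], [0, 0, 0, 2, -2], [-1, 0, 0, -1, 2]].
The roots have two lengths (squared-length ratio 2:1); the short ones are alpha_{1,2,3,5}. The associated Dynkin diagram is a chain of 5 nodes with a double edge at one end; the terminal node there is the unique long simple root (C_5), so the type is C_5 (the algebra sp(10)).

type C_5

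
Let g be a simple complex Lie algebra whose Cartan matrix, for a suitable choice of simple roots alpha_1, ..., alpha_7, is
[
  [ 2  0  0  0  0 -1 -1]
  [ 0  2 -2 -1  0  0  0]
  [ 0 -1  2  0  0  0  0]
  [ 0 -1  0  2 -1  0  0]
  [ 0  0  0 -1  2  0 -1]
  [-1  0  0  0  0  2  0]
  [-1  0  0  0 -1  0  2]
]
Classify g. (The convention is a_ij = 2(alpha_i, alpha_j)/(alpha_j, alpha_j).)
The matrix has rank 7 with 2's on the diagonal. Reading the off-diagonal entries as Dynkin edges (a single edge where a_ij = a_ji = -1; a double or triple edge where a_ij * a_ji = 2 or 3), the diagram is a chain of 7 nodes with a double edge at one end; the terminal node there is the unique short simple root (B_7). One simple-root ordering that puts it in standard form is (alpha_6, alpha_1, alpha_7, alpha_5, alpha_4, alpha_2, alpha_3). So the algebra is type B_7, i.e. so(15).

B_7 (so(15))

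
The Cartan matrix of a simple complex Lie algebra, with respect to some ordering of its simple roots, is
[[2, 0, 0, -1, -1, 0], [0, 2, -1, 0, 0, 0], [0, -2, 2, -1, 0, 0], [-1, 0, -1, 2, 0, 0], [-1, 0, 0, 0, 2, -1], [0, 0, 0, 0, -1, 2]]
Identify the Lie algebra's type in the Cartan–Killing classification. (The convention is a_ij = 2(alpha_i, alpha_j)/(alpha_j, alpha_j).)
The matrix has rank 6 with 2's on the diagonal. Reading the off-diagonal entries as Dynkin edges (a single edge where a_ij = a_ji = -1; a double or triple edge where a_ij * a_ji = 2 or 3), the diagram is a chain of 6 nodes with a double edge at one end; the terminal node there is the unique short simple root (B_6). One simple-root ordering that puts it in standard form is (alpha_6, alpha_5, alpha_1, alpha_4, alpha_3, alpha_2). So the algebra is type B_6, i.e. so(13).

type B_6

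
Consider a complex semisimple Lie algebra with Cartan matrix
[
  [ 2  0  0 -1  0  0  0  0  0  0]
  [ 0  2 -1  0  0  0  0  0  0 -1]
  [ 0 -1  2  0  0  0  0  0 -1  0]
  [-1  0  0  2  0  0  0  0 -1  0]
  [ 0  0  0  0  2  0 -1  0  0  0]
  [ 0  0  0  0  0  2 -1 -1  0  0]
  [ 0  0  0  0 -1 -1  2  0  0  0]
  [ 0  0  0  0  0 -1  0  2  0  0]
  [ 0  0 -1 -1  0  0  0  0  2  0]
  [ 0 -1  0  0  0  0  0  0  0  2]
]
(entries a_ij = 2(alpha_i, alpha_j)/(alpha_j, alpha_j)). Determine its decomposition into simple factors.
The diagram associated to this matrix has two connected components: the simple roots {alpha_5, alpha_6, alpha_7, alpha_8} form a chain of 4 nodes with single edges (A_4), and {alpha_1, alpha_2, alpha_3, alpha_4, alpha_9, alpha_10} form a chain of 6 nodes with single edges (A_6). A semisimple Lie algebra decomposes uniquely as the direct sum of simple ideals, one per connected component of its Dynkin diagram, so g ≅ A_4 ⊕ A_6 (dimension 24 + 48 = 72).

A4 ⊕ A6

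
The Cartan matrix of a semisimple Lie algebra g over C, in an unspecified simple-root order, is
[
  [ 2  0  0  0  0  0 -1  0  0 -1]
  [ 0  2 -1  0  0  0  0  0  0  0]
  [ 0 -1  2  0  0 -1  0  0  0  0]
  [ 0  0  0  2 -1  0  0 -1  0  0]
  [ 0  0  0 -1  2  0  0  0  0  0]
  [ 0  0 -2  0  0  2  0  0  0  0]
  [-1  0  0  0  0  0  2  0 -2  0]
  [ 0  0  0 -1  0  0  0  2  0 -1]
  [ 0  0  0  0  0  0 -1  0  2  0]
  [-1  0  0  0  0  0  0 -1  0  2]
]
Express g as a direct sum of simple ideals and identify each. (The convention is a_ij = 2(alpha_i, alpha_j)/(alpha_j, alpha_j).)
The diagram associated to this matrix has two connected components: the simple roots {alpha_1, alpha_4, alpha_5, alpha_7, alpha_8, alpha_9, alpha_10} form a chain of 7 nodes with a double edge at one end; the terminal node there is the unique short simple root (B_7), and {alpha_2, alpha_3, alpha_6} form a chain of 3 nodes with a double edge at one end; the terminal node there is the unique long simple root (C_3). A semisimple Lie algebra decomposes uniquely as the direct sum of simple ideals, one per connected component of its Dynkin diagram, so g ≅ B_7 ⊕ C_3 (dimension 105 + 21 = 126).

type B_7 ⊕ type C_3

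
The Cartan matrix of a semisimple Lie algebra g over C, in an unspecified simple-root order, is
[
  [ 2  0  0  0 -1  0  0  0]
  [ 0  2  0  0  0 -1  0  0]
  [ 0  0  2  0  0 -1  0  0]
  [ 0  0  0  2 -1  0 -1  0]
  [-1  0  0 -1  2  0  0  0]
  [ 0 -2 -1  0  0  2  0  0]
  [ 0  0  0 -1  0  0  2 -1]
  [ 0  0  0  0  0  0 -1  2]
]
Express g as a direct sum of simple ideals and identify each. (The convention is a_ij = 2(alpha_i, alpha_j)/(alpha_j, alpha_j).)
The diagram associated to this matrix has two connected components: the simple roots {alpha_1, alpha_4, alpha_5, alpha_7, alpha_8} form a chain of 5 nodes with single edges (A_5), and {alpha_2, alpha_3, alpha_6} form a chain of 3 nodes with a double edge at one end; the terminal node there is the unique short simple root (B_3). A semisimple Lie algebra decomposes uniquely as the direct sum of simple ideals, one per connected component of its Dynkin diagram, so g ≅ A_5 ⊕ B_3 (dimension 35 + 21 = 56).

A5 + B3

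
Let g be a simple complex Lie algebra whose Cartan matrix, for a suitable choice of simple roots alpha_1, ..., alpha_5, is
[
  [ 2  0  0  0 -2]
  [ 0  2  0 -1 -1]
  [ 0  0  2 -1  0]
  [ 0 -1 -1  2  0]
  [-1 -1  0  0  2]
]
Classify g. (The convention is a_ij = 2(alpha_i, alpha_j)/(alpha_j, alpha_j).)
The matrix has rank 5 with 2's on the diagonal. Reading the off-diagonal entries as Dynkin edges (a single edge where a_ij = a_ji = -1; a double or triple edge where a_ij * a_ji = 2 or 3), the diagram is a chain of 5 nodes with a double edge at one end; the terminal node there is the unique long simple root (C_5). One simple-root ordering that puts it in standard form is (alpha_3, alpha_4, alpha_2, alpha_5, alpha_1). So the algebra is type C_5, i.e. sp(10).

C5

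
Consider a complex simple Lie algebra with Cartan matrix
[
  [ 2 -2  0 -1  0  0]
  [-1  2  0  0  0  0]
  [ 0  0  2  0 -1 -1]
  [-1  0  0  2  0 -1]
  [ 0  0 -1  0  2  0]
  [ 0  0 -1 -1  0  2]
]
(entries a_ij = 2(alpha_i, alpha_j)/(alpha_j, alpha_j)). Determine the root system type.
The matrix has rank 6 with 2's on the diagonal. Reading the off-diagonal entries as Dynkin edges (a single edge where a_ij = a_ji = -1; a double or triple edge where a_ij * a_ji = 2 or 3), the diagram is a chain of 6 nodes with a double edge at one end; the terminal node there is the unique short simple root (B_6). One simple-root ordering that puts it in standard form is (alpha_5, alpha_3, alpha_6, alpha_4, alpha_1, alpha_2). So the algebra is type B_6, i.e. so(13).

B6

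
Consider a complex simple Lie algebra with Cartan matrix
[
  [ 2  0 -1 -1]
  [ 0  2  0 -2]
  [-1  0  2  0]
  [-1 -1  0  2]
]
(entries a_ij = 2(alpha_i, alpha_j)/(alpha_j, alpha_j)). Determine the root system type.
C_4 (sp(8))

The matrix has rank 4 with 2's on the diagonal. Reading the off-diagonal entries as Dynkin edges (a single edge where a_ij = a_ji = -1; a double or triple edge where a_ij * a_ji = 2 or 3), the diagram is a chain of 4 nodes with a double edge at one end; the terminal node there is the unique long simple root (C_4). One simple-root ordering that puts it in standard form is (alpha_3, alpha_1, alpha_4, alpha_2). So the algebra is type C_4, i.e. sp(8).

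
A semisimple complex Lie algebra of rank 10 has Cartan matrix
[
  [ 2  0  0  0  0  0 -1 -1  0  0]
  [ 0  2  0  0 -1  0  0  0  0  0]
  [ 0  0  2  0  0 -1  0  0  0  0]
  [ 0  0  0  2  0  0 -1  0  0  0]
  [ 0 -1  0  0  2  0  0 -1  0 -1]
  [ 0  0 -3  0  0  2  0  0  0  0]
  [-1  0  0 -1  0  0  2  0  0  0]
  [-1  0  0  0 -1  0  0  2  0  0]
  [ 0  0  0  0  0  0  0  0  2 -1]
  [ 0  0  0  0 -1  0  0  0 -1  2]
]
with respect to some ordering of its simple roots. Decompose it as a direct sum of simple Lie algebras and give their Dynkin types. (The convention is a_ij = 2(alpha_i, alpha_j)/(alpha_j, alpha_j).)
The diagram associated to this matrix has two connected components: the simple roots {alpha_1, alpha_2, alpha_4, alpha_5, alpha_7, alpha_8, alpha_9, alpha_10} form a chain of 7 nodes with one extra node attached to the third node from one end (E_8), and {alpha_3, alpha_6} form two nodes joined by a triple edge (G_2). A semisimple Lie algebra decomposes uniquely as the direct sum of simple ideals, one per connected component of its Dynkin diagram, so g ≅ E_8 ⊕ G_2 (dimension 248 + 14 = 262).

E_8 + G_2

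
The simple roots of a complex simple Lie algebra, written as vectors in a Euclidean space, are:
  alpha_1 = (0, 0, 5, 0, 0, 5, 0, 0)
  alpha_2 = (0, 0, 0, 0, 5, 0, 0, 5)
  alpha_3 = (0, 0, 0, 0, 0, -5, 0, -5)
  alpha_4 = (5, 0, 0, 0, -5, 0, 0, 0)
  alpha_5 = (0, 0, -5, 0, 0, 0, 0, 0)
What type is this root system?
Compute the Cartan integers a_ij = 2(alpha_i, alpha_j)/(alpha_j, alpha_j); the resulting 5x5 Cartan matrix is
[[2, 0, -1, 0, -2], [0, 2, -1, -1, 0], [-1, -1, 2, 0, 0], [0, -1, 0, 2, 0], [-1, 0, 0, 0, 2]].
The roots have two lengths (squared-length ratio 2:1); the short ones are alpha_{5}. The associated Dynkin diagram is a chain of 5 nodes with a double edge at one end; the terminal node there is the unique short simple root (B_5), so the type is B_5 (the algebra so(11)).

type B_5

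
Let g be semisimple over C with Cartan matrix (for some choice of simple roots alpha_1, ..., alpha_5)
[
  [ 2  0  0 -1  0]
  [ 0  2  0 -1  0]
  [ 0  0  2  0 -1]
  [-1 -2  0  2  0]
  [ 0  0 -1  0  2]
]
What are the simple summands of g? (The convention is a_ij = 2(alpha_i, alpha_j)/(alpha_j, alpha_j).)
The diagram associated to this matrix has two connected components: the simple roots {alpha_3, alpha_5} form a chain of 2 nodes with single edges (A_2), and {alpha_1, alpha_2, alpha_4} form a chain of 3 nodes with a double edge at one end; the terminal node there is the unique short simple root (B_3). A semisimple Lie algebra decomposes uniquely as the direct sum of simple ideals, one per connected component of its Dynkin diagram, so g ≅ A_2 ⊕ B_3 (dimension 8 + 21 = 29).

A_2 (sl(3)) ⊕ B_3 (so(7))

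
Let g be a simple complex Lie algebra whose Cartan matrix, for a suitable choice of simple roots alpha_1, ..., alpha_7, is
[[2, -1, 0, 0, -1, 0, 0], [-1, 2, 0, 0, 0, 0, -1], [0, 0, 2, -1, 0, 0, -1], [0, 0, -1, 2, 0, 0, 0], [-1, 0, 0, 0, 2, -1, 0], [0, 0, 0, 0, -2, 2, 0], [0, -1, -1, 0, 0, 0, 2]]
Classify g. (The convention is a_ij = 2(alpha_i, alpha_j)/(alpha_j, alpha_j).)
C_7 (sp(14))

The matrix has rank 7 with 2's on the diagonal. Reading the off-diagonal entries as Dynkin edges (a single edge where a_ij = a_ji = -1; a double or triple edge where a_ij * a_ji = 2 or 3), the diagram is a chain of 7 nodes with a double edge at one end; the terminal node there is the unique long simple root (C_7). One simple-root ordering that puts it in standard form is (alpha_4, alpha_3, alpha_7, alpha_2, alpha_1, alpha_5, alpha_6). So the algebra is type C_7, i.e. sp(14).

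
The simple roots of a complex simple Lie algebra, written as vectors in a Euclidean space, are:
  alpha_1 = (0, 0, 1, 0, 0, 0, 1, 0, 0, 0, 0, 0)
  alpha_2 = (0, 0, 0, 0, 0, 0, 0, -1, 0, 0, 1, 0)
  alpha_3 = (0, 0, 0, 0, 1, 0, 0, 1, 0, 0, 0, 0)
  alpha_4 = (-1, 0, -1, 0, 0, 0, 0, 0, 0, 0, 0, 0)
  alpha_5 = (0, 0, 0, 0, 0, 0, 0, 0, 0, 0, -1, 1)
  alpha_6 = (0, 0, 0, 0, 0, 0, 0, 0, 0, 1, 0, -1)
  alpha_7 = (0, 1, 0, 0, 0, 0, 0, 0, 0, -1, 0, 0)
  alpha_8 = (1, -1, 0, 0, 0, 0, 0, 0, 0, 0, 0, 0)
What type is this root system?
Compute the Cartan integers a_ij = 2(alpha_i, alpha_j)/(alpha_j, alpha_j); the resulting 8x8 Cartan matrix is
[[2, 0, 0, -1, 0, 0, 0, 0], [0, 2, -1, 0, -1, 0, 0, 0], [0, -1, 2, 0, 0, 0, 0, 0], [-1, 0, 0, 2, 0, 0, 0, -1], [0, -1, 0, 0, 2, -1, 0, 0], [0, 0, 0, 0, -1, 2, -1, 0], [0, 0, 0, 0, 0, -1, 2, -1], [0, 0, 0, -1, 0, 0, -1, 2]].
All simple roots have the same length, so the diagram is simply laced. The associated Dynkin diagram is a chain of 8 nodes with single edges (A_8), so the type is A_8 (the algebra sl(9)).

A_8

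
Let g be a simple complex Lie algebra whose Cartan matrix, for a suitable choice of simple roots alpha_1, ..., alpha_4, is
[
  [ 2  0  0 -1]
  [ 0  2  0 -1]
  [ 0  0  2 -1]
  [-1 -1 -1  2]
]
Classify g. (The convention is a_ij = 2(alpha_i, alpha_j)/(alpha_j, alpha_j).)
D_4

The matrix has rank 4 with 2's on the diagonal. Reading the off-diagonal entries as Dynkin edges (a single edge where a_ij = a_ji = -1; a double or triple edge where a_ij * a_ji = 2 or 3), the diagram is a chain of 2 nodes with a fork of two nodes at one end (D_4). One simple-root ordering that puts it in standard form is (alpha_3, alpha_4, alpha_2, alpha_1). So the algebra is type D_4, i.e. so(8).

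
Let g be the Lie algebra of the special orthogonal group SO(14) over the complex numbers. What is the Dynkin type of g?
type D_7

This is so(14) with 14 even, which has dimension 14(14-1)/2 = 91 and rank 14/2 = 7. In the classification of classical Lie algebras, the orthogonal algebra so(2n) in an even number of variables has type D_n; here n = 7, so the Dynkin diagram is a chain of 5 nodes with a fork of two nodes at one end (D_7). Hence the type is D_7.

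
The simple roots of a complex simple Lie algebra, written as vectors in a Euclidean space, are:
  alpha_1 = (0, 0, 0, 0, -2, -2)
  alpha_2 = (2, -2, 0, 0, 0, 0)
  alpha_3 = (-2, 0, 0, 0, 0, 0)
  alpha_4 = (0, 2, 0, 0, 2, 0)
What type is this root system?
Compute the Cartan integers a_ij = 2(alpha_i, alpha_j)/(alpha_j, alpha_j); the resulting 4x4 Cartan matrix is
[[2, 0, 0, -1], [0, 2, -2, -1], [0, -1, 2, 0], [-1, -1, 0, 2]].
The roots have two lengths (squared-length ratio 2:1); the short ones are alpha_{3}. The associated Dynkin diagram is a chain of 4 nodes with a double edge at one end; the terminal node there is the unique short simple root (B_4), so the type is B_4 (the algebra so(9)).

B_4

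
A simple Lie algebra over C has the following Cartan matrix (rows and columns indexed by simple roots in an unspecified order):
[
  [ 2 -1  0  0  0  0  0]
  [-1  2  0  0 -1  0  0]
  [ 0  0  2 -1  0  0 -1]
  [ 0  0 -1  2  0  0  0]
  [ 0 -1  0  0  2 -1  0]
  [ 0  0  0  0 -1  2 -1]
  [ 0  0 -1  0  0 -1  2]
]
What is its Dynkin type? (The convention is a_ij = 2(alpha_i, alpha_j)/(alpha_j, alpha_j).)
A_7 (sl(8))

The matrix has rank 7 with 2's on the diagonal. Reading the off-diagonal entries as Dynkin edges (a single edge where a_ij = a_ji = -1; a double or triple edge where a_ij * a_ji = 2 or 3), the diagram is a chain of 7 nodes with single edges (A_7). One simple-root ordering that puts it in standard form is (alpha_1, alpha_2, alpha_5, alpha_6, alpha_7, alpha_3, alpha_4). So the algebra is type A_7, i.e. sl(8).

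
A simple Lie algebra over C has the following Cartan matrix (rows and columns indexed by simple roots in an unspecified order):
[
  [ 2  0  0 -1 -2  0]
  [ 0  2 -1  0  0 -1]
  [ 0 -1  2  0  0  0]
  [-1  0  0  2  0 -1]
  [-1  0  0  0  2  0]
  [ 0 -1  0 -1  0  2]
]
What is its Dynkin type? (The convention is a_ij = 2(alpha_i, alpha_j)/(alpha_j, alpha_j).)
type B_6

The matrix has rank 6 with 2's on the diagonal. Reading the off-diagonal entries as Dynkin edges (a single edge where a_ij = a_ji = -1; a double or triple edge where a_ij * a_ji = 2 or 3), the diagram is a chain of 6 nodes with a double edge at one end; the terminal node there is the unique short simple root (B_6). One simple-root ordering that puts it in standard form is (alpha_3, alpha_2, alpha_6, alpha_4, alpha_1, alpha_5). So the algebra is type B_6, i.e. so(13).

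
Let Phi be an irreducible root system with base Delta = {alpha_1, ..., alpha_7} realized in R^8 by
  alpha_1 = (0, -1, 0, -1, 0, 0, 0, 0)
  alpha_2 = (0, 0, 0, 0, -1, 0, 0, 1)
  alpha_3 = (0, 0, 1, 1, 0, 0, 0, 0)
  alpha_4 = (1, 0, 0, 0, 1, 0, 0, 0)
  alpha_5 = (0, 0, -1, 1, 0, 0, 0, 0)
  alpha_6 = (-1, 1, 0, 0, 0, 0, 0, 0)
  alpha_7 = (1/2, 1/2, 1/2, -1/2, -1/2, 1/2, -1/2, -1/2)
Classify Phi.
E_7

Compute the Cartan integers a_ij = 2(alpha_i, alpha_j)/(alpha_j, alpha_j); the resulting 7x7 Cartan matrix is
[[2, 0, -1, 0, -1, -1, 0], [0, 2, 0, -1, 0, 0, 0], [-1, 0, 2, 0, 0, 0, 0], [0, -1, 0, 2, 0, -1, 0], [-1, 0, 0, 0, 2, 0, -1], [-1, 0, 0, -1, 0, 2, 0], [0, 0, 0, 0, -1, 0, 2]].
All simple roots have the same length, so the diagram is simply laced. The associated Dynkin diagram is a chain of 6 nodes with one extra node attached to the third node from one end (E_7), so the type is E_7.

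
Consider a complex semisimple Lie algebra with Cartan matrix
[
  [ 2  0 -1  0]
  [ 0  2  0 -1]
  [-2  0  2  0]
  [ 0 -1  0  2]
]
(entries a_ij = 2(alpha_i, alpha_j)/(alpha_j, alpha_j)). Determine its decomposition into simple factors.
The diagram associated to this matrix has two connected components: the simple roots {alpha_2, alpha_4} form a chain of 2 nodes with single edges (A_2), and {alpha_1, alpha_3} form a chain of 2 nodes with a double edge at one end; the terminal node there is the unique short simple root (B_2). A semisimple Lie algebra decomposes uniquely as the direct sum of simple ideals, one per connected component of its Dynkin diagram, so g ≅ A_2 ⊕ B_2 (dimension 8 + 10 = 18).

A_2 (sl(3)) + B_2 (so(5))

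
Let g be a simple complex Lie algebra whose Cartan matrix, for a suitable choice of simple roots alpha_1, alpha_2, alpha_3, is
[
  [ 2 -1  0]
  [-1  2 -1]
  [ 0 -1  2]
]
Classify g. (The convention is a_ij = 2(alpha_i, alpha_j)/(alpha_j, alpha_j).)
type A_3

The matrix has rank 3 with 2's on the diagonal. Reading the off-diagonal entries as Dynkin edges (a single edge where a_ij = a_ji = -1; a double or triple edge where a_ij * a_ji = 2 or 3), the diagram is a chain of 3 nodes with single edges (A_3). One simple-root ordering that puts it in standard form is (alpha_1, alpha_2, alpha_3). So the algebra is type A_3, i.e. sl(4).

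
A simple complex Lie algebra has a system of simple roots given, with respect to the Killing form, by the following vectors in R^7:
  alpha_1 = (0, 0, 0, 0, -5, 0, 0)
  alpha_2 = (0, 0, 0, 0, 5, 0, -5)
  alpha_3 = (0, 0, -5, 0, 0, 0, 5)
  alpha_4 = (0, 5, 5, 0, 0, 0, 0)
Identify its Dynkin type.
B_4 (so(9))

Compute the Cartan integers a_ij = 2(alpha_i, alpha_j)/(alpha_j, alpha_j); the resulting 4x4 Cartan matrix is
[[2, -1, 0, 0], [-2, 2, -1, 0], [0, -1, 2, -1], [0, 0, -1, 2]].
The roots have two lengths (squared-length ratio 2:1); the short ones are alpha_{1}. The associated Dynkin diagram is a chain of 4 nodes with a double edge at one end; the terminal node there is the unique short simple root (B_4), so the type is B_4 (the algebra so(9)).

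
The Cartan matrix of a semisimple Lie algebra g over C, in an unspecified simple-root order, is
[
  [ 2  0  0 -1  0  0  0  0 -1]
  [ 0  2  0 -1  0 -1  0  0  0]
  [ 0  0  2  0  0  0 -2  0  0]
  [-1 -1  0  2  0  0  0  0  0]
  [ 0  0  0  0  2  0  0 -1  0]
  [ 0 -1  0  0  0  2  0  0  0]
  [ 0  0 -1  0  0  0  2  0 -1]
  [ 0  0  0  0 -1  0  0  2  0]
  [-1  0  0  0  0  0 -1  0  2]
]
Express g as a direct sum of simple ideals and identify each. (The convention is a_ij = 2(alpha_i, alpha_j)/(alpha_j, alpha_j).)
A2 ⊕ C7

The diagram associated to this matrix has two connected components: the simple roots {alpha_5, alpha_8} form a chain of 2 nodes with single edges (A_2), and {alpha_1, alpha_2, alpha_3, alpha_4, alpha_6, alpha_7, alpha_9} form a chain of 7 nodes with a double edge at one end; the terminal node there is the unique long simple root (C_7). A semisimple Lie algebra decomposes uniquely as the direct sum of simple ideals, one per connected component of its Dynkin diagram, so g ≅ A_2 ⊕ C_7 (dimension 8 + 105 = 113).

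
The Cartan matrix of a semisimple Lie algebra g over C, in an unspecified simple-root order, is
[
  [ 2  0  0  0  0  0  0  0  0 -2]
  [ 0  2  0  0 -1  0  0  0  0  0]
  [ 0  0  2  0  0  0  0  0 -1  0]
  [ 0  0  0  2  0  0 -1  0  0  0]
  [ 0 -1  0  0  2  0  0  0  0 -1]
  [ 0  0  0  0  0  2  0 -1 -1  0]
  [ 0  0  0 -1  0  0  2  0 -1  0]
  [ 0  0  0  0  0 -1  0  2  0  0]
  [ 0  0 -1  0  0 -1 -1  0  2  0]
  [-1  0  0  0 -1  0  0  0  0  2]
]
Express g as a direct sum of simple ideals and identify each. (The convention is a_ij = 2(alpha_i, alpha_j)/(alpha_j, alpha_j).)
type C_4 ⊕ type E_6

The diagram associated to this matrix has two connected components: the simple roots {alpha_1, alpha_2, alpha_5, alpha_10} form a chain of 4 nodes with a double edge at one end; the terminal node there is the unique long simple root (C_4), and {alpha_3, alpha_4, alpha_6, alpha_7, alpha_8, alpha_9} form a chain of 5 nodes with one extra node attached to the third node from one end (E_6). A semisimple Lie algebra decomposes uniquely as the direct sum of simple ideals, one per connected component of its Dynkin diagram, so g ≅ C_4 ⊕ E_6 (dimension 36 + 78 = 114).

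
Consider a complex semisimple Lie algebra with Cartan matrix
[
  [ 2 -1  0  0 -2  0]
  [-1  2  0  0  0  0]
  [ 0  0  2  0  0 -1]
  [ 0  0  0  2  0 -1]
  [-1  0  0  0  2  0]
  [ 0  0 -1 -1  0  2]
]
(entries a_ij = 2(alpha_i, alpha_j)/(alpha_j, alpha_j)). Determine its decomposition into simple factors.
A_3 (sl(4)) ⊕ B_3 (so(7))

The diagram associated to this matrix has two connected components: the simple roots {alpha_3, alpha_4, alpha_6} form a chain of 3 nodes with single edges (A_3), and {alpha_1, alpha_2, alpha_5} form a chain of 3 nodes with a double edge at one end; the terminal node there is the unique short simple root (B_3). A semisimple Lie algebra decomposes uniquely as the direct sum of simple ideals, one per connected component of its Dynkin diagram, so g ≅ A_3 ⊕ B_3 (dimension 15 + 21 = 36).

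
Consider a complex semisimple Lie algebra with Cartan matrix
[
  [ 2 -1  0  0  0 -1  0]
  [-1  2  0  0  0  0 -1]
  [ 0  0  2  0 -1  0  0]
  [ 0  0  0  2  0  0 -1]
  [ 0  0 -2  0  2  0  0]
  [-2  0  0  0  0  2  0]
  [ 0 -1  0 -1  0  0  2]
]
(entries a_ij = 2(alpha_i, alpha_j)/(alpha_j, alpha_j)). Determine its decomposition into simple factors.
B_2 (so(5)) ⊕ C_5 (sp(10))

The diagram associated to this matrix has two connected components: the simple roots {alpha_3, alpha_5} form a chain of 2 nodes with a double edge at one end; the terminal node there is the unique short simple root (B_2), and {alpha_1, alpha_2, alpha_4, alpha_6, alpha_7} form a chain of 5 nodes with a double edge at one end; the terminal node there is the unique long simple root (C_5). A semisimple Lie algebra decomposes uniquely as the direct sum of simple ideals, one per connected component of its Dynkin diagram, so g ≅ B_2 ⊕ C_5 (dimension 10 + 55 = 65).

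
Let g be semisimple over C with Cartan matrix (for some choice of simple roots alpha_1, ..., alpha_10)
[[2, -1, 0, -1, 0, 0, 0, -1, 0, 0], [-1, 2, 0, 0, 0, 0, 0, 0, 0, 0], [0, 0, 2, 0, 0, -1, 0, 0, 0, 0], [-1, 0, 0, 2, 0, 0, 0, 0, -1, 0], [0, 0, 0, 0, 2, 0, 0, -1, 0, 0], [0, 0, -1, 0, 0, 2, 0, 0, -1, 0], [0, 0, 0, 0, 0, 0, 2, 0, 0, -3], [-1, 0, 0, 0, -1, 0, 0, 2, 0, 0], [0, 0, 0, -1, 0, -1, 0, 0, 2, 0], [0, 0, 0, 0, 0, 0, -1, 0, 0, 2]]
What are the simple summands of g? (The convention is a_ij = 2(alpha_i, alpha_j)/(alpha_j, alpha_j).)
E8 ⊕ G2

The diagram associated to this matrix has two connected components: the simple roots {alpha_1, alpha_2, alpha_3, alpha_4, alpha_5, alpha_6, alpha_8, alpha_9} form a chain of 7 nodes with one extra node attached to the third node from one end (E_8), and {alpha_7, alpha_10} form two nodes joined by a triple edge (G_2). A semisimple Lie algebra decomposes uniquely as the direct sum of simple ideals, one per connected component of its Dynkin diagram, so g ≅ E_8 ⊕ G_2 (dimension 248 + 14 = 262).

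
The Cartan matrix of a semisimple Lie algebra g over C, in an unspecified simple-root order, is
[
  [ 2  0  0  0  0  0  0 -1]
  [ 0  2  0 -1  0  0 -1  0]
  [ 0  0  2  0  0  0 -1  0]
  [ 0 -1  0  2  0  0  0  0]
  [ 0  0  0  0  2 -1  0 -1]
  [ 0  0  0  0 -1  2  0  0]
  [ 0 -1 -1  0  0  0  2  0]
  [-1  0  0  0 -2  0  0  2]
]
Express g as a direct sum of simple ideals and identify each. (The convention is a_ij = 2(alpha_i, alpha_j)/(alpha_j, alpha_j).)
A_4 (sl(5)) ⊕ F_4

The diagram associated to this matrix has two connected components: the simple roots {alpha_2, alpha_3, alpha_4, alpha_7} form a chain of 4 nodes with single edges (A_4), and {alpha_1, alpha_5, alpha_6, alpha_8} form a chain of 4 nodes with a double edge between the middle two (F_4). A semisimple Lie algebra decomposes uniquely as the direct sum of simple ideals, one per connected component of its Dynkin diagram, so g ≅ A_4 ⊕ F_4 (dimension 24 + 52 = 76).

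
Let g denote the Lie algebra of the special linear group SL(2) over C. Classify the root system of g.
type A_1

This is sl(2), which has dimension 2^2 - 1 = 3 and rank 2 - 1 = 1 (a Cartan subalgebra is the diagonal traceless matrices). In the classification of classical Lie algebras, the special linear algebra sl(n+1) has type A_n; here n = 1, so the Dynkin diagram is a chain of 1 nodes with single edges (A_1). Hence the type is A_1.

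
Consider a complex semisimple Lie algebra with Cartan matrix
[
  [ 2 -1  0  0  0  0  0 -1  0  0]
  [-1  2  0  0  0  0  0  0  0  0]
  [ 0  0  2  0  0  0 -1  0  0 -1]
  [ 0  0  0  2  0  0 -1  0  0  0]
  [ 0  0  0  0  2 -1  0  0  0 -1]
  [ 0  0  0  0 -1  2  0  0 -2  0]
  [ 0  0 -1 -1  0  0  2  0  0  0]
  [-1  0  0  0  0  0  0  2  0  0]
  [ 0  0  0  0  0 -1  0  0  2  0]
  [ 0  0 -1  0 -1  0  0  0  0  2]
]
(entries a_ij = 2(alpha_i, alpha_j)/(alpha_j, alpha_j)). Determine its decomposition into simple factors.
type A_3 + type B_7

The diagram associated to this matrix has two connected components: the simple roots {alpha_1, alpha_2, alpha_8} form a chain of 3 nodes with single edges (A_3), and {alpha_3, alpha_4, alpha_5, alpha_6, alpha_7, alpha_9, alpha_10} form a chain of 7 nodes with a double edge at one end; the terminal node there is the unique short simple root (B_7). A semisimple Lie algebra decomposes uniquely as the direct sum of simple ideals, one per connected component of its Dynkin diagram, so g ≅ A_3 ⊕ B_7 (dimension 15 + 105 = 120).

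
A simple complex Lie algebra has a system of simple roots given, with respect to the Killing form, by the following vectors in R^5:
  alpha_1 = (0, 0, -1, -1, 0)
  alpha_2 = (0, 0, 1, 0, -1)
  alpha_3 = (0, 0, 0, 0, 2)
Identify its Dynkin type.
C_3 (sp(6))

Compute the Cartan integers a_ij = 2(alpha_i, alpha_j)/(alpha_j, alpha_j); the resulting 3x3 Cartan matrix is
[[2, -1, 0], [-1, 2, -1], [0, -2, 2]].
The roots have two lengths (squared-length ratio 2:1); the short ones are alpha_{1,2}. The associated Dynkin diagram is a chain of 3 nodes with a double edge at one end; the terminal node there is the unique long simple root (C_3), so the type is C_3 (the algebra sp(6)).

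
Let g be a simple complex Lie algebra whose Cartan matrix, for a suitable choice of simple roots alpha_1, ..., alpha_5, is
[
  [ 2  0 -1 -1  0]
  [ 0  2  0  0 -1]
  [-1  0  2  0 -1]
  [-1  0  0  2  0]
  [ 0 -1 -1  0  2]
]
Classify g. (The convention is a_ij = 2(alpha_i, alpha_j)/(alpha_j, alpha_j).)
type A_5

The matrix has rank 5 with 2's on the diagonal. Reading the off-diagonal entries as Dynkin edges (a single edge where a_ij = a_ji = -1; a double or triple edge where a_ij * a_ji = 2 or 3), the diagram is a chain of 5 nodes with single edges (A_5). One simple-root ordering that puts it in standard form is (alpha_4, alpha_1, alpha_3, alpha_5, alpha_2). So the algebra is type A_5, i.e. sl(6).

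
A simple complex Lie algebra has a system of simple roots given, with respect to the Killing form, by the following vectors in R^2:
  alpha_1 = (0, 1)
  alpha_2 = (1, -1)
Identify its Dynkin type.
B2

Compute the Cartan integers a_ij = 2(alpha_i, alpha_j)/(alpha_j, alpha_j); the resulting 2x2 Cartan matrix is
[[2, -1], [-2, 2]].
The roots have two lengths (squared-length ratio 2:1); the short ones are alpha_{1}. The associated Dynkin diagram is a chain of 2 nodes with a double edge at one end; the terminal node there is the unique short simple root (B_2), so the type is B_2 (the algebra so(5)).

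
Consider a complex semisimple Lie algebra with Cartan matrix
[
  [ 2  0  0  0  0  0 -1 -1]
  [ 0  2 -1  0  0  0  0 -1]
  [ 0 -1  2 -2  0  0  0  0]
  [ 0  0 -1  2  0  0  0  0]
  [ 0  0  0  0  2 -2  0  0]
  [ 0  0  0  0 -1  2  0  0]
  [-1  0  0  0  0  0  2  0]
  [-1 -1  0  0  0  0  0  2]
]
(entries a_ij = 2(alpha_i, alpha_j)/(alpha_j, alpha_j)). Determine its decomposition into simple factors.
B_2 + B_6

The diagram associated to this matrix has two connected components: the simple roots {alpha_5, alpha_6} form a chain of 2 nodes with a double edge at one end; the terminal node there is the unique short simple root (B_2), and {alpha_1, alpha_2, alpha_3, alpha_4, alpha_7, alpha_8} form a chain of 6 nodes with a double edge at one end; the terminal node there is the unique short simple root (B_6). A semisimple Lie algebra decomposes uniquely as the direct sum of simple ideals, one per connected component of its Dynkin diagram, so g ≅ B_2 ⊕ B_6 (dimension 10 + 78 = 88).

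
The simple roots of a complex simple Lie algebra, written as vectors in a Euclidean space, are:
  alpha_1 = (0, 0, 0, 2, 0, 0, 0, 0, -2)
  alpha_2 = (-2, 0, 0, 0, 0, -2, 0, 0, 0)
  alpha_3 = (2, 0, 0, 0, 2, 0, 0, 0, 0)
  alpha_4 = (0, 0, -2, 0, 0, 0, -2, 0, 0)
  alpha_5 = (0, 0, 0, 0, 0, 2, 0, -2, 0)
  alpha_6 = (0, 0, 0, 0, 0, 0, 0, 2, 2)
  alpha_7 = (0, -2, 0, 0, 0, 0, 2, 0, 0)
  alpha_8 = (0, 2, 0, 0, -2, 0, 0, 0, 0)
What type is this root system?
A8

Compute the Cartan integers a_ij = 2(alpha_i, alpha_j)/(alpha_j, alpha_j); the resulting 8x8 Cartan matrix is
[[2, 0, 0, 0, 0, -1, 0, 0], [0, 2, -1, 0, -1, 0, 0, 0], [0, -1, 2, 0, 0, 0, 0, -1], [0, 0, 0, 2, 0, 0, -1, 0], [0, -1, 0, 0, 2, -1, 0, 0], [-1, 0, 0, 0, -1, 2, 0, 0], [0, 0, 0, -1, 0, 0, 2, -1], [0, 0, -1, 0, 0, 0, -1, 2]].
All simple roots have the same length, so the diagram is simply laced. The associated Dynkin diagram is a chain of 8 nodes with single edges (A_8), so the type is A_8 (the algebra sl(9)).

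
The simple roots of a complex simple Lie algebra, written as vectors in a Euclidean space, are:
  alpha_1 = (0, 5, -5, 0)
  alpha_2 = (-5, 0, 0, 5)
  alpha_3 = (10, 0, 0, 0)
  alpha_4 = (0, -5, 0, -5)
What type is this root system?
C_4

Compute the Cartan integers a_ij = 2(alpha_i, alpha_j)/(alpha_j, alpha_j); the resulting 4x4 Cartan matrix is
[[2, 0, 0, -1], [0, 2, -1, -1], [0, -2, 2, 0], [-1, -1, 0, 2]].
The roots have two lengths (squared-length ratio 2:1); the short ones are alpha_{1,2,4}. The associated Dynkin diagram is a chain of 4 nodes with a double edge at one end; the terminal node there is the unique long simple root (C_4), so the type is C_4 (the algebra sp(8)).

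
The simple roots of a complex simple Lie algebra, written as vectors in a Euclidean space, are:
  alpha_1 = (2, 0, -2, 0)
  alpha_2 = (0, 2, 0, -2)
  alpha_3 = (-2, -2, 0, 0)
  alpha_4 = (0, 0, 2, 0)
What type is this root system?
B_4

Compute the Cartan integers a_ij = 2(alpha_i, alpha_j)/(alpha_j, alpha_j); the resulting 4x4 Cartan matrix is
[[2, 0, -1, -2], [0, 2, -1, 0], [-1, -1, 2, 0], [-1, 0, 0, 2]].
The roots have two lengths (squared-length ratio 2:1); the short ones are alpha_{4}. The associated Dynkin diagram is a chain of 4 nodes with a double edge at one end; the terminal node there is the unique short simple root (B_4), so the type is B_4 (the algebra so(9)).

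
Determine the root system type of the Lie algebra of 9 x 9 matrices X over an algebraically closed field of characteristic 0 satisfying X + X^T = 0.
B4

This is so(9) with 9 odd, which has dimension 9(9-1)/2 = 36 and rank (9-1)/2 = 4. In the classification of classical Lie algebras, the orthogonal algebra so(2n+1) in an odd number of variables has type B_n; here n = 4, so the Dynkin diagram is a chain of 4 nodes with a double edge at one end; the terminal node there is the unique short simple root (B_4). Hence the type is B_4.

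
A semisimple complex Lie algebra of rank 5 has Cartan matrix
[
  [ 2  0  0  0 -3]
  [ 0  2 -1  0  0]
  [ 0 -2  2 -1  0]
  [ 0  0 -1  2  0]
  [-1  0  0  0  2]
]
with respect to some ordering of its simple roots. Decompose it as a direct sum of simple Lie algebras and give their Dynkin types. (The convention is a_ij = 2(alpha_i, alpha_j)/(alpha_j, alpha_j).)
The diagram associated to this matrix has two connected components: the simple roots {alpha_2, alpha_3, alpha_4} form a chain of 3 nodes with a double edge at one end; the terminal node there is the unique short simple root (B_3), and {alpha_1, alpha_5} form two nodes joined by a triple edge (G_2). A semisimple Lie algebra decomposes uniquely as the direct sum of simple ideals, one per connected component of its Dynkin diagram, so g ≅ B_3 ⊕ G_2 (dimension 21 + 14 = 35).

type B_3 ⊕ type G_2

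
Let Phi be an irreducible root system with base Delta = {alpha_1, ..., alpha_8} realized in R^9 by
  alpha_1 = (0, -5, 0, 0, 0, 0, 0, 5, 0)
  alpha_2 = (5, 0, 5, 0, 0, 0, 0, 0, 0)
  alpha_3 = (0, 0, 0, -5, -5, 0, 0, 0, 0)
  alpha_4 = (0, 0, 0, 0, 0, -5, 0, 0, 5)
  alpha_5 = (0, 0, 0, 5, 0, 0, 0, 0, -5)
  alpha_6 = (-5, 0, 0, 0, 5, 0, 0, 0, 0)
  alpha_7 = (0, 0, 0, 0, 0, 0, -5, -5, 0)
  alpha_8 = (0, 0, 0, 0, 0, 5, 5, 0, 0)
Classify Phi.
Compute the Cartan integers a_ij = 2(alpha_i, alpha_j)/(alpha_j, alpha_j); the resulting 8x8 Cartan matrix is
[[2, 0, 0, 0, 0, 0, -1, 0], [0, 2, 0, 0, 0, -1, 0, 0], [0, 0, 2, 0, -1, -1, 0, 0], [0, 0, 0, 2, -1, 0, 0, -1], [0, 0, -1, -1, 2, 0, 0, 0], [0, -1, -1, 0, 0, 2, 0, 0], [-1, 0, 0, 0, 0, 0, 2, -1], [0, 0, 0, -1, 0, 0, -1, 2]].
All simple roots have the same length, so the diagram is simply laced. The associated Dynkin diagram is a chain of 8 nodes with single edges (A_8), so the type is A_8 (the algebra sl(9)).

A_8 (sl(9))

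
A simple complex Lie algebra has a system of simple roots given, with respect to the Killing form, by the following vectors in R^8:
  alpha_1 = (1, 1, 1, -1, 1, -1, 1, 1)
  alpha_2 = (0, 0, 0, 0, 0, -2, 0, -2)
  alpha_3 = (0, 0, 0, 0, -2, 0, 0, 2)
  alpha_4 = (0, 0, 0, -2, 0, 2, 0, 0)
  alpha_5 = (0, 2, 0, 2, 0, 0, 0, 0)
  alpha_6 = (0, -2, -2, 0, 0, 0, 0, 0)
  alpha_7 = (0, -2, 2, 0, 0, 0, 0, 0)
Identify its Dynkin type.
E_7

Compute the Cartan integers a_ij = 2(alpha_i, alpha_j)/(alpha_j, alpha_j); the resulting 7x7 Cartan matrix is
[[2, 0, 0, 0, 0, -1, 0], [0, 2, -1, -1, 0, 0, 0], [0, -1, 2, 0, 0, 0, 0], [0, -1, 0, 2, -1, 0, 0], [0, 0, 0, -1, 2, -1, -1], [-1, 0, 0, 0, -1, 2, 0], [0, 0, 0, 0, -1, 0, 2]].
All simple roots have the same length, so the diagram is simply laced. The associated Dynkin diagram is a chain of 6 nodes with one extra node attached to the third node from one end (E_7), so the type is E_7.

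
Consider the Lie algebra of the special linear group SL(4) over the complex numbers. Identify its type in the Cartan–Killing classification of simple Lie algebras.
This is sl(4), which has dimension 4^2 - 1 = 15 and rank 4 - 1 = 3 (a Cartan subalgebra is the diagonal traceless matrices). In the classification of classical Lie algebras, the special linear algebra sl(n+1) has type A_n; here n = 3, so the Dynkin diagram is a chain of 3 nodes with single edges (A_3). Hence the type is A_3.

A3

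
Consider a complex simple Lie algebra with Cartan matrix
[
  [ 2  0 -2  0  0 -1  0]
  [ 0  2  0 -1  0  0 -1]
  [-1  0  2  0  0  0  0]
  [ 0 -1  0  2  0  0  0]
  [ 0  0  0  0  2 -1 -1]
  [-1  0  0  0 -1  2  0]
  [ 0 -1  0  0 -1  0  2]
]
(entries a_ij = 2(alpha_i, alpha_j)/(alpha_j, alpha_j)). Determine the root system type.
The matrix has rank 7 with 2's on the diagonal. Reading the off-diagonal entries as Dynkin edges (a single edge where a_ij = a_ji = -1; a double or triple edge where a_ij * a_ji = 2 or 3), the diagram is a chain of 7 nodes with a double edge at one end; the terminal node there is the unique short simple root (B_7). One simple-root ordering that puts it in standard form is (alpha_4, alpha_2, alpha_7, alpha_5, alpha_6, alpha_1, alpha_3). So the algebra is type B_7, i.e. so(15).

B7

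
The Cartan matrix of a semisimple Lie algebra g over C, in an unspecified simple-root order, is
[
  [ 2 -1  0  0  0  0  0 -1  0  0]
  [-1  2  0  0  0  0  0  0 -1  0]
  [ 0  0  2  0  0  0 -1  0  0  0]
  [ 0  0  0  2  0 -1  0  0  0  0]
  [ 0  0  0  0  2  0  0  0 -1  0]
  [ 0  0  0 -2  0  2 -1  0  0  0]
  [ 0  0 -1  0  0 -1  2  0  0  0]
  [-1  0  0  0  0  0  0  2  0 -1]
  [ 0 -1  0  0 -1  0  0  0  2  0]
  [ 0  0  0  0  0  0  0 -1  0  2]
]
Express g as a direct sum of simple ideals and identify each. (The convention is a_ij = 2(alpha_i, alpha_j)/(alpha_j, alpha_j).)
The diagram associated to this matrix has two connected components: the simple roots {alpha_1, alpha_2, alpha_5, alpha_8, alpha_9, alpha_10} form a chain of 6 nodes with single edges (A_6), and {alpha_3, alpha_4, alpha_6, alpha_7} form a chain of 4 nodes with a double edge at one end; the terminal node there is the unique short simple root (B_4). A semisimple Lie algebra decomposes uniquely as the direct sum of simple ideals, one per connected component of its Dynkin diagram, so g ≅ A_6 ⊕ B_4 (dimension 48 + 36 = 84).

A6 + B4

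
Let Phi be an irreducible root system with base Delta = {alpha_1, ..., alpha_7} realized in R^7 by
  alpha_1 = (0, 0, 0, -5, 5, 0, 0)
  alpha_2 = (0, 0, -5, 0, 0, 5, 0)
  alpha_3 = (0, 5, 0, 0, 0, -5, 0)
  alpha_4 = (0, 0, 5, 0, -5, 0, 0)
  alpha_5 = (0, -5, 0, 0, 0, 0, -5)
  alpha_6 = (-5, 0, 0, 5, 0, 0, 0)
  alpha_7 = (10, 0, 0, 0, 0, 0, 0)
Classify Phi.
Compute the Cartan integers a_ij = 2(alpha_i, alpha_j)/(alpha_j, alpha_j); the resulting 7x7 Cartan matrix is
[[2, 0, 0, -1, 0, -1, 0], [0, 2, -1, -1, 0, 0, 0], [0, -1, 2, 0, -1, 0, 0], [-1, -1, 0, 2, 0, 0, 0], [0, 0, -1, 0, 2, 0, 0], [-1, 0, 0, 0, 0, 2, -1], [0, 0, 0, 0, 0, -2, 2]].
The roots have two lengths (squared-length ratio 2:1); the short ones are alpha_{1,2,3,4,5,6}. The associated Dynkin diagram is a chain of 7 nodes with a double edge at one end; the terminal node there is the unique long simple root (C_7), so the type is C_7 (the algebra sp(14)).

C_7 (sp(14))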